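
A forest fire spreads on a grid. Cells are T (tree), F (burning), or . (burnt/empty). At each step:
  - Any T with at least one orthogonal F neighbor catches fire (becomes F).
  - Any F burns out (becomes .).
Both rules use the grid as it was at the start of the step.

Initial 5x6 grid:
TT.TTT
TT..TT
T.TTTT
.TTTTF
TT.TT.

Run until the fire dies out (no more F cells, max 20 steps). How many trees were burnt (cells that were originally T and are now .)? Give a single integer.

Step 1: +2 fires, +1 burnt (F count now 2)
Step 2: +4 fires, +2 burnt (F count now 4)
Step 3: +5 fires, +4 burnt (F count now 5)
Step 4: +3 fires, +5 burnt (F count now 3)
Step 5: +2 fires, +3 burnt (F count now 2)
Step 6: +1 fires, +2 burnt (F count now 1)
Step 7: +0 fires, +1 burnt (F count now 0)
Fire out after step 7
Initially T: 22, now '.': 25
Total burnt (originally-T cells now '.'): 17

Answer: 17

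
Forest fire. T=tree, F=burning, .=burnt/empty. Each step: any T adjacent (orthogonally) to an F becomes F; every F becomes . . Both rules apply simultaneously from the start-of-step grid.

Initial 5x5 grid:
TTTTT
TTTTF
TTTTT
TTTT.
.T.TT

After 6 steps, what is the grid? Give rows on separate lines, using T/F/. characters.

Step 1: 3 trees catch fire, 1 burn out
  TTTTF
  TTTF.
  TTTTF
  TTTT.
  .T.TT
Step 2: 3 trees catch fire, 3 burn out
  TTTF.
  TTF..
  TTTF.
  TTTT.
  .T.TT
Step 3: 4 trees catch fire, 3 burn out
  TTF..
  TF...
  TTF..
  TTTF.
  .T.TT
Step 4: 5 trees catch fire, 4 burn out
  TF...
  F....
  TF...
  TTF..
  .T.FT
Step 5: 4 trees catch fire, 5 burn out
  F....
  .....
  F....
  TF...
  .T..F
Step 6: 2 trees catch fire, 4 burn out
  .....
  .....
  .....
  F....
  .F...

.....
.....
.....
F....
.F...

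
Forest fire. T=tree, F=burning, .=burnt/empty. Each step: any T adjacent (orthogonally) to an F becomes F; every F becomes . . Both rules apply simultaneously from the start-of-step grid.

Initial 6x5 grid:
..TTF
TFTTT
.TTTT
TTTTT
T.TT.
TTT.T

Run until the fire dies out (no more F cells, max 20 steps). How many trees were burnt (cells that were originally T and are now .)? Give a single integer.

Step 1: +5 fires, +2 burnt (F count now 5)
Step 2: +5 fires, +5 burnt (F count now 5)
Step 3: +4 fires, +5 burnt (F count now 4)
Step 4: +3 fires, +4 burnt (F count now 3)
Step 5: +3 fires, +3 burnt (F count now 3)
Step 6: +1 fires, +3 burnt (F count now 1)
Step 7: +0 fires, +1 burnt (F count now 0)
Fire out after step 7
Initially T: 22, now '.': 29
Total burnt (originally-T cells now '.'): 21

Answer: 21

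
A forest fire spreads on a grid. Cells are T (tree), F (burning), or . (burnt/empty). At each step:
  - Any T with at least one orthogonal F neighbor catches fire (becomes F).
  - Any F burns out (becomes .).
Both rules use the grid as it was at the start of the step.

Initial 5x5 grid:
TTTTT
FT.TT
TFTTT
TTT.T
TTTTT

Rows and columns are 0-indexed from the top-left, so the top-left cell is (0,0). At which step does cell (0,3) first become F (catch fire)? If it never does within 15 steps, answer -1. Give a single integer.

Step 1: cell (0,3)='T' (+5 fires, +2 burnt)
Step 2: cell (0,3)='T' (+5 fires, +5 burnt)
Step 3: cell (0,3)='T' (+5 fires, +5 burnt)
Step 4: cell (0,3)='F' (+4 fires, +5 burnt)
  -> target ignites at step 4
Step 5: cell (0,3)='.' (+2 fires, +4 burnt)
Step 6: cell (0,3)='.' (+0 fires, +2 burnt)
  fire out at step 6

4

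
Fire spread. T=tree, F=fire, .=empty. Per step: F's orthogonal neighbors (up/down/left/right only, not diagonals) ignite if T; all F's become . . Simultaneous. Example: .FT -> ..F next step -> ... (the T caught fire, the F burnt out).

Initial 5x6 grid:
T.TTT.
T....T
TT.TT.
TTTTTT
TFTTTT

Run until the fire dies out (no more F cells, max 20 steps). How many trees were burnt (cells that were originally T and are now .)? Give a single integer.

Step 1: +3 fires, +1 burnt (F count now 3)
Step 2: +4 fires, +3 burnt (F count now 4)
Step 3: +3 fires, +4 burnt (F count now 3)
Step 4: +4 fires, +3 burnt (F count now 4)
Step 5: +3 fires, +4 burnt (F count now 3)
Step 6: +0 fires, +3 burnt (F count now 0)
Fire out after step 6
Initially T: 21, now '.': 26
Total burnt (originally-T cells now '.'): 17

Answer: 17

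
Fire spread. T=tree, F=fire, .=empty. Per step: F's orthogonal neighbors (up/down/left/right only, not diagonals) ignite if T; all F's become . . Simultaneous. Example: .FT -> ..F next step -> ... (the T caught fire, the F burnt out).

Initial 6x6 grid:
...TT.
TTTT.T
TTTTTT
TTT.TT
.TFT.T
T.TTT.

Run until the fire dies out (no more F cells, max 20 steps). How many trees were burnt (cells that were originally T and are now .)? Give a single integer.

Step 1: +4 fires, +1 burnt (F count now 4)
Step 2: +3 fires, +4 burnt (F count now 3)
Step 3: +5 fires, +3 burnt (F count now 5)
Step 4: +4 fires, +5 burnt (F count now 4)
Step 5: +4 fires, +4 burnt (F count now 4)
Step 6: +3 fires, +4 burnt (F count now 3)
Step 7: +1 fires, +3 burnt (F count now 1)
Step 8: +0 fires, +1 burnt (F count now 0)
Fire out after step 8
Initially T: 25, now '.': 35
Total burnt (originally-T cells now '.'): 24

Answer: 24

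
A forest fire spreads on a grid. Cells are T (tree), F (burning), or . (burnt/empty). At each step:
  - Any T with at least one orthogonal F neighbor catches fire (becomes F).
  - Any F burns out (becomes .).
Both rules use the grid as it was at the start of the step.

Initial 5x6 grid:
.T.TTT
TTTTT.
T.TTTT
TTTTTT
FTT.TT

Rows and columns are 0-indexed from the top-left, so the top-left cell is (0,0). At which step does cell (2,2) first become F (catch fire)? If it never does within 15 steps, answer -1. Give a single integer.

Step 1: cell (2,2)='T' (+2 fires, +1 burnt)
Step 2: cell (2,2)='T' (+3 fires, +2 burnt)
Step 3: cell (2,2)='T' (+2 fires, +3 burnt)
Step 4: cell (2,2)='F' (+3 fires, +2 burnt)
  -> target ignites at step 4
Step 5: cell (2,2)='.' (+4 fires, +3 burnt)
Step 6: cell (2,2)='.' (+4 fires, +4 burnt)
Step 7: cell (2,2)='.' (+4 fires, +4 burnt)
Step 8: cell (2,2)='.' (+1 fires, +4 burnt)
Step 9: cell (2,2)='.' (+1 fires, +1 burnt)
Step 10: cell (2,2)='.' (+0 fires, +1 burnt)
  fire out at step 10

4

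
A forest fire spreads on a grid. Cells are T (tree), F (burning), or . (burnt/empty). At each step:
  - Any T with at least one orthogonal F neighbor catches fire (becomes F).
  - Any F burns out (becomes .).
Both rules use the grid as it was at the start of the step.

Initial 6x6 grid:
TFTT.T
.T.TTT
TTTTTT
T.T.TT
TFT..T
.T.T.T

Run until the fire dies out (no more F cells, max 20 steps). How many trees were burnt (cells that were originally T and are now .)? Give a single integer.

Step 1: +6 fires, +2 burnt (F count now 6)
Step 2: +4 fires, +6 burnt (F count now 4)
Step 3: +3 fires, +4 burnt (F count now 3)
Step 4: +2 fires, +3 burnt (F count now 2)
Step 5: +2 fires, +2 burnt (F count now 2)
Step 6: +3 fires, +2 burnt (F count now 3)
Step 7: +1 fires, +3 burnt (F count now 1)
Step 8: +1 fires, +1 burnt (F count now 1)
Step 9: +1 fires, +1 burnt (F count now 1)
Step 10: +0 fires, +1 burnt (F count now 0)
Fire out after step 10
Initially T: 24, now '.': 35
Total burnt (originally-T cells now '.'): 23

Answer: 23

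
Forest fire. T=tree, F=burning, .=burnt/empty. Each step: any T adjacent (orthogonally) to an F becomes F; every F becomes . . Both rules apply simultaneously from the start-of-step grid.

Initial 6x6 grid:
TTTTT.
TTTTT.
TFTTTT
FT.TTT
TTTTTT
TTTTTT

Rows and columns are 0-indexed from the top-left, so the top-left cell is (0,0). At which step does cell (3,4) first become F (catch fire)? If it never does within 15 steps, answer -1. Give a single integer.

Step 1: cell (3,4)='T' (+5 fires, +2 burnt)
Step 2: cell (3,4)='T' (+6 fires, +5 burnt)
Step 3: cell (3,4)='T' (+7 fires, +6 burnt)
Step 4: cell (3,4)='F' (+6 fires, +7 burnt)
  -> target ignites at step 4
Step 5: cell (3,4)='.' (+4 fires, +6 burnt)
Step 6: cell (3,4)='.' (+2 fires, +4 burnt)
Step 7: cell (3,4)='.' (+1 fires, +2 burnt)
Step 8: cell (3,4)='.' (+0 fires, +1 burnt)
  fire out at step 8

4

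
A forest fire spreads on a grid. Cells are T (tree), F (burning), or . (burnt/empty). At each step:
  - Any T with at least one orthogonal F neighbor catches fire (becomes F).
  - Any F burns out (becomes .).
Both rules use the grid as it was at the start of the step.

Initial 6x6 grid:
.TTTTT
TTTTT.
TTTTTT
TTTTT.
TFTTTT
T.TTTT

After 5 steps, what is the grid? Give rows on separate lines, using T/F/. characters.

Step 1: 3 trees catch fire, 1 burn out
  .TTTTT
  TTTTT.
  TTTTTT
  TFTTT.
  F.FTTT
  T.TTTT
Step 2: 6 trees catch fire, 3 burn out
  .TTTTT
  TTTTT.
  TFTTTT
  F.FTT.
  ...FTT
  F.FTTT
Step 3: 6 trees catch fire, 6 burn out
  .TTTTT
  TFTTT.
  F.FTTT
  ...FT.
  ....FT
  ...FTT
Step 4: 7 trees catch fire, 6 burn out
  .FTTTT
  F.FTT.
  ...FTT
  ....F.
  .....F
  ....FT
Step 5: 4 trees catch fire, 7 burn out
  ..FTTT
  ...FT.
  ....FT
  ......
  ......
  .....F

..FTTT
...FT.
....FT
......
......
.....F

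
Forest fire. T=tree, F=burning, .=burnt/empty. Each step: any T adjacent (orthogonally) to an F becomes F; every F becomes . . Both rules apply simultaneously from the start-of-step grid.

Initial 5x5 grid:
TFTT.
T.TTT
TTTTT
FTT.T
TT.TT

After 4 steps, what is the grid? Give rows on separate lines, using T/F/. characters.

Step 1: 5 trees catch fire, 2 burn out
  F.FT.
  T.TTT
  FTTTT
  .FT.T
  FT.TT
Step 2: 6 trees catch fire, 5 burn out
  ...F.
  F.FTT
  .FTTT
  ..F.T
  .F.TT
Step 3: 2 trees catch fire, 6 burn out
  .....
  ...FT
  ..FTT
  ....T
  ...TT
Step 4: 2 trees catch fire, 2 burn out
  .....
  ....F
  ...FT
  ....T
  ...TT

.....
....F
...FT
....T
...TT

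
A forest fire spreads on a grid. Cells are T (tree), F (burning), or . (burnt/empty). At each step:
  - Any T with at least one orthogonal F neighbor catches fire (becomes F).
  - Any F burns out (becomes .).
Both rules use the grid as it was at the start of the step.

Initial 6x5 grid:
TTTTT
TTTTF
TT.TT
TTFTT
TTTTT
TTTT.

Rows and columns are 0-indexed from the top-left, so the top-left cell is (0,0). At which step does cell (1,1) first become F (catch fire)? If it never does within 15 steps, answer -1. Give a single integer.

Step 1: cell (1,1)='T' (+6 fires, +2 burnt)
Step 2: cell (1,1)='T' (+9 fires, +6 burnt)
Step 3: cell (1,1)='F' (+7 fires, +9 burnt)
  -> target ignites at step 3
Step 4: cell (1,1)='.' (+3 fires, +7 burnt)
Step 5: cell (1,1)='.' (+1 fires, +3 burnt)
Step 6: cell (1,1)='.' (+0 fires, +1 burnt)
  fire out at step 6

3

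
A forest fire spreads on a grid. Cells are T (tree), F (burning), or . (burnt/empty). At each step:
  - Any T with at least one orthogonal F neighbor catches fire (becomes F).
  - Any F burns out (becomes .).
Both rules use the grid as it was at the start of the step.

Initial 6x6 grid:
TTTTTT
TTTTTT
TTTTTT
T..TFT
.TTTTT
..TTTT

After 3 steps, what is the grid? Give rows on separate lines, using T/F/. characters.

Step 1: 4 trees catch fire, 1 burn out
  TTTTTT
  TTTTTT
  TTTTFT
  T..F.F
  .TTTFT
  ..TTTT
Step 2: 6 trees catch fire, 4 burn out
  TTTTTT
  TTTTFT
  TTTF.F
  T.....
  .TTF.F
  ..TTFT
Step 3: 7 trees catch fire, 6 burn out
  TTTTFT
  TTTF.F
  TTF...
  T.....
  .TF...
  ..TF.F

TTTTFT
TTTF.F
TTF...
T.....
.TF...
..TF.F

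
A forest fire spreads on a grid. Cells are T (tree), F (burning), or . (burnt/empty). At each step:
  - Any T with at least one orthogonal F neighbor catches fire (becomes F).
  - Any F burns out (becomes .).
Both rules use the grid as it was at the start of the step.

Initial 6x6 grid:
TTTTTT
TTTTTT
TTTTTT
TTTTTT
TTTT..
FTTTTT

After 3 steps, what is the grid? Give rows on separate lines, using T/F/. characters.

Step 1: 2 trees catch fire, 1 burn out
  TTTTTT
  TTTTTT
  TTTTTT
  TTTTTT
  FTTT..
  .FTTTT
Step 2: 3 trees catch fire, 2 burn out
  TTTTTT
  TTTTTT
  TTTTTT
  FTTTTT
  .FTT..
  ..FTTT
Step 3: 4 trees catch fire, 3 burn out
  TTTTTT
  TTTTTT
  FTTTTT
  .FTTTT
  ..FT..
  ...FTT

TTTTTT
TTTTTT
FTTTTT
.FTTTT
..FT..
...FTT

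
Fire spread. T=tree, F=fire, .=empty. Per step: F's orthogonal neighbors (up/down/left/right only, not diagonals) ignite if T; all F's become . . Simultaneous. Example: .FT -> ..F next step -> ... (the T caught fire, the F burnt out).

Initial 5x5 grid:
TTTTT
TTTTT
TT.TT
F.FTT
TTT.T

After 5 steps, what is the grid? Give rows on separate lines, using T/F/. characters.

Step 1: 4 trees catch fire, 2 burn out
  TTTTT
  TTTTT
  FT.TT
  ...FT
  FTF.T
Step 2: 5 trees catch fire, 4 burn out
  TTTTT
  FTTTT
  .F.FT
  ....F
  .F..T
Step 3: 5 trees catch fire, 5 burn out
  FTTTT
  .FTFT
  ....F
  .....
  ....F
Step 4: 4 trees catch fire, 5 burn out
  .FTFT
  ..F.F
  .....
  .....
  .....
Step 5: 2 trees catch fire, 4 burn out
  ..F.F
  .....
  .....
  .....
  .....

..F.F
.....
.....
.....
.....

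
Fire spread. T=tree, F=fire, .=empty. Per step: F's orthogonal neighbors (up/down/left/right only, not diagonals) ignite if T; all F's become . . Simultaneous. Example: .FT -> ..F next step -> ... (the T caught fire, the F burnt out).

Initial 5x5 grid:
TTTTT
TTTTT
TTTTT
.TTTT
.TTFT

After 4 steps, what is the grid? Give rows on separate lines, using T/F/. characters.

Step 1: 3 trees catch fire, 1 burn out
  TTTTT
  TTTTT
  TTTTT
  .TTFT
  .TF.F
Step 2: 4 trees catch fire, 3 burn out
  TTTTT
  TTTTT
  TTTFT
  .TF.F
  .F...
Step 3: 4 trees catch fire, 4 burn out
  TTTTT
  TTTFT
  TTF.F
  .F...
  .....
Step 4: 4 trees catch fire, 4 burn out
  TTTFT
  TTF.F
  TF...
  .....
  .....

TTTFT
TTF.F
TF...
.....
.....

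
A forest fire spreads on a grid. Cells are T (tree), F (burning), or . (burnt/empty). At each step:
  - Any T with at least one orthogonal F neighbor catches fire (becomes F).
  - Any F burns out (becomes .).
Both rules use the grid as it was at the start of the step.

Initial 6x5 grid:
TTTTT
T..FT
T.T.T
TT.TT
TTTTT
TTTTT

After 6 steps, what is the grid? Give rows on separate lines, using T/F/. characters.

Step 1: 2 trees catch fire, 1 burn out
  TTTFT
  T...F
  T.T.T
  TT.TT
  TTTTT
  TTTTT
Step 2: 3 trees catch fire, 2 burn out
  TTF.F
  T....
  T.T.F
  TT.TT
  TTTTT
  TTTTT
Step 3: 2 trees catch fire, 3 burn out
  TF...
  T....
  T.T..
  TT.TF
  TTTTT
  TTTTT
Step 4: 3 trees catch fire, 2 burn out
  F....
  T....
  T.T..
  TT.F.
  TTTTF
  TTTTT
Step 5: 3 trees catch fire, 3 burn out
  .....
  F....
  T.T..
  TT...
  TTTF.
  TTTTF
Step 6: 3 trees catch fire, 3 burn out
  .....
  .....
  F.T..
  TT...
  TTF..
  TTTF.

.....
.....
F.T..
TT...
TTF..
TTTF.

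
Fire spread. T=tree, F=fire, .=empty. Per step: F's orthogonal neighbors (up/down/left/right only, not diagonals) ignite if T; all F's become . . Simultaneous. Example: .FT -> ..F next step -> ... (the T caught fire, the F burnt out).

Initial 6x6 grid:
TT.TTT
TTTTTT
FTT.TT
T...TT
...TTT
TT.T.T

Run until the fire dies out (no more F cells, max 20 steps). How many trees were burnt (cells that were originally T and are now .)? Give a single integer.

Step 1: +3 fires, +1 burnt (F count now 3)
Step 2: +3 fires, +3 burnt (F count now 3)
Step 3: +2 fires, +3 burnt (F count now 2)
Step 4: +1 fires, +2 burnt (F count now 1)
Step 5: +2 fires, +1 burnt (F count now 2)
Step 6: +3 fires, +2 burnt (F count now 3)
Step 7: +3 fires, +3 burnt (F count now 3)
Step 8: +2 fires, +3 burnt (F count now 2)
Step 9: +2 fires, +2 burnt (F count now 2)
Step 10: +2 fires, +2 burnt (F count now 2)
Step 11: +0 fires, +2 burnt (F count now 0)
Fire out after step 11
Initially T: 25, now '.': 34
Total burnt (originally-T cells now '.'): 23

Answer: 23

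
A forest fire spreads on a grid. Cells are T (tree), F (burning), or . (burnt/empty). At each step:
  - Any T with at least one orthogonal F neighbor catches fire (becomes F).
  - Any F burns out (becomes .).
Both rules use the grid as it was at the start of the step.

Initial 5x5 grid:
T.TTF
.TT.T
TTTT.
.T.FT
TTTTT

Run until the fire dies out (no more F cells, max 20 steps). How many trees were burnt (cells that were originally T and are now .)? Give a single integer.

Step 1: +5 fires, +2 burnt (F count now 5)
Step 2: +4 fires, +5 burnt (F count now 4)
Step 3: +3 fires, +4 burnt (F count now 3)
Step 4: +4 fires, +3 burnt (F count now 4)
Step 5: +0 fires, +4 burnt (F count now 0)
Fire out after step 5
Initially T: 17, now '.': 24
Total burnt (originally-T cells now '.'): 16

Answer: 16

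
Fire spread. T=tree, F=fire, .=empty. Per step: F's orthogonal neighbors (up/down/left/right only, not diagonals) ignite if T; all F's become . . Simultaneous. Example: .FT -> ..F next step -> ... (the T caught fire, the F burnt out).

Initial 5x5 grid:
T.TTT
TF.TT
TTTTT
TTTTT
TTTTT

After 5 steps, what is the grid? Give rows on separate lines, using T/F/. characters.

Step 1: 2 trees catch fire, 1 burn out
  T.TTT
  F..TT
  TFTTT
  TTTTT
  TTTTT
Step 2: 4 trees catch fire, 2 burn out
  F.TTT
  ...TT
  F.FTT
  TFTTT
  TTTTT
Step 3: 4 trees catch fire, 4 burn out
  ..TTT
  ...TT
  ...FT
  F.FTT
  TFTTT
Step 4: 5 trees catch fire, 4 burn out
  ..TTT
  ...FT
  ....F
  ...FT
  F.FTT
Step 5: 4 trees catch fire, 5 burn out
  ..TFT
  ....F
  .....
  ....F
  ...FT

..TFT
....F
.....
....F
...FT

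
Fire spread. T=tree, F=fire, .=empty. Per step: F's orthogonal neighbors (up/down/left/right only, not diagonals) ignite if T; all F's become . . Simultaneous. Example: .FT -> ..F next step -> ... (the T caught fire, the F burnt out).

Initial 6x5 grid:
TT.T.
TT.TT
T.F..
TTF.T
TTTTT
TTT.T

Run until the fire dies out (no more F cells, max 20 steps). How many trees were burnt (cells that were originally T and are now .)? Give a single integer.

Answer: 17

Derivation:
Step 1: +2 fires, +2 burnt (F count now 2)
Step 2: +4 fires, +2 burnt (F count now 4)
Step 3: +4 fires, +4 burnt (F count now 4)
Step 4: +4 fires, +4 burnt (F count now 4)
Step 5: +2 fires, +4 burnt (F count now 2)
Step 6: +1 fires, +2 burnt (F count now 1)
Step 7: +0 fires, +1 burnt (F count now 0)
Fire out after step 7
Initially T: 20, now '.': 27
Total burnt (originally-T cells now '.'): 17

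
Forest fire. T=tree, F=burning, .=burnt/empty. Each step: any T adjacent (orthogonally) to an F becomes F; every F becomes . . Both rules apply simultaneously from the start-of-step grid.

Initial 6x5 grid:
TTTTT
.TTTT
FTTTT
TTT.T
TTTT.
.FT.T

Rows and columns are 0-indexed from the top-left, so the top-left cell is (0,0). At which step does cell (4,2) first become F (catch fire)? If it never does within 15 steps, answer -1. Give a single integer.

Step 1: cell (4,2)='T' (+4 fires, +2 burnt)
Step 2: cell (4,2)='F' (+5 fires, +4 burnt)
  -> target ignites at step 2
Step 3: cell (4,2)='.' (+5 fires, +5 burnt)
Step 4: cell (4,2)='.' (+4 fires, +5 burnt)
Step 5: cell (4,2)='.' (+3 fires, +4 burnt)
Step 6: cell (4,2)='.' (+1 fires, +3 burnt)
Step 7: cell (4,2)='.' (+0 fires, +1 burnt)
  fire out at step 7

2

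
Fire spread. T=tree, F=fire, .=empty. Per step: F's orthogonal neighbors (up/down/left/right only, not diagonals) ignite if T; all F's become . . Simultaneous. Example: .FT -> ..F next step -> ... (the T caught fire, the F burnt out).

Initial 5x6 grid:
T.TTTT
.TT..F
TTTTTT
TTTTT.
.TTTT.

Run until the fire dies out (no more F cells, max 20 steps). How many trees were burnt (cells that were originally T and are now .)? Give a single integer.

Step 1: +2 fires, +1 burnt (F count now 2)
Step 2: +2 fires, +2 burnt (F count now 2)
Step 3: +3 fires, +2 burnt (F count now 3)
Step 4: +4 fires, +3 burnt (F count now 4)
Step 5: +4 fires, +4 burnt (F count now 4)
Step 6: +4 fires, +4 burnt (F count now 4)
Step 7: +2 fires, +4 burnt (F count now 2)
Step 8: +0 fires, +2 burnt (F count now 0)
Fire out after step 8
Initially T: 22, now '.': 29
Total burnt (originally-T cells now '.'): 21

Answer: 21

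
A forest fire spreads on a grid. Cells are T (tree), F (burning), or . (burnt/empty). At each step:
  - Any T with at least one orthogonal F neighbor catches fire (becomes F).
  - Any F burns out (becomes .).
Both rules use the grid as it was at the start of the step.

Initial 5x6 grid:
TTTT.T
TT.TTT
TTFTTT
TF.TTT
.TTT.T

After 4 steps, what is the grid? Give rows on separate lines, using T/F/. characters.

Step 1: 4 trees catch fire, 2 burn out
  TTTT.T
  TT.TTT
  TF.FTT
  F..TTT
  .FTT.T
Step 2: 6 trees catch fire, 4 burn out
  TTTT.T
  TF.FTT
  F...FT
  ...FTT
  ..FT.T
Step 3: 7 trees catch fire, 6 burn out
  TFTF.T
  F...FT
  .....F
  ....FT
  ...F.T
Step 4: 4 trees catch fire, 7 burn out
  F.F..T
  .....F
  ......
  .....F
  .....T

F.F..T
.....F
......
.....F
.....T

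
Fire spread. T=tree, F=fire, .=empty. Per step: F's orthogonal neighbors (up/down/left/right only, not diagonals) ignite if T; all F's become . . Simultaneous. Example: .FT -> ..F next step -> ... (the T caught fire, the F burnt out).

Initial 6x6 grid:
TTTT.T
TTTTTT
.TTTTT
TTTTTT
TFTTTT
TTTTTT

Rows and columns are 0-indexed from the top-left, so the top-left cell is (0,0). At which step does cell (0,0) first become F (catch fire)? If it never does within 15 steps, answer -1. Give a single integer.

Step 1: cell (0,0)='T' (+4 fires, +1 burnt)
Step 2: cell (0,0)='T' (+6 fires, +4 burnt)
Step 3: cell (0,0)='T' (+5 fires, +6 burnt)
Step 4: cell (0,0)='T' (+7 fires, +5 burnt)
Step 5: cell (0,0)='F' (+6 fires, +7 burnt)
  -> target ignites at step 5
Step 6: cell (0,0)='.' (+3 fires, +6 burnt)
Step 7: cell (0,0)='.' (+1 fires, +3 burnt)
Step 8: cell (0,0)='.' (+1 fires, +1 burnt)
Step 9: cell (0,0)='.' (+0 fires, +1 burnt)
  fire out at step 9

5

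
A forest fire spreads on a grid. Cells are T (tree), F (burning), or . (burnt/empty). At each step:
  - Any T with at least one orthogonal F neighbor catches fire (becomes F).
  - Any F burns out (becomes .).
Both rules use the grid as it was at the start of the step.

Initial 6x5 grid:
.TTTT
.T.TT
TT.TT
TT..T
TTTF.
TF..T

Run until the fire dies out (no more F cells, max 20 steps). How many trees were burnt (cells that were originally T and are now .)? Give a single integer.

Answer: 18

Derivation:
Step 1: +3 fires, +2 burnt (F count now 3)
Step 2: +2 fires, +3 burnt (F count now 2)
Step 3: +2 fires, +2 burnt (F count now 2)
Step 4: +2 fires, +2 burnt (F count now 2)
Step 5: +1 fires, +2 burnt (F count now 1)
Step 6: +1 fires, +1 burnt (F count now 1)
Step 7: +1 fires, +1 burnt (F count now 1)
Step 8: +2 fires, +1 burnt (F count now 2)
Step 9: +2 fires, +2 burnt (F count now 2)
Step 10: +1 fires, +2 burnt (F count now 1)
Step 11: +1 fires, +1 burnt (F count now 1)
Step 12: +0 fires, +1 burnt (F count now 0)
Fire out after step 12
Initially T: 19, now '.': 29
Total burnt (originally-T cells now '.'): 18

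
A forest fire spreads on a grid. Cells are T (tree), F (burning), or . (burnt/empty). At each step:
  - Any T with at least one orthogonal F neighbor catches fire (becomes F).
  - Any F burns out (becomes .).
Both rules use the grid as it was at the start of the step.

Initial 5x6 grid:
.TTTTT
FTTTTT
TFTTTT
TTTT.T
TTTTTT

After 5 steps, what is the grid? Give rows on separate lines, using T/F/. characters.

Step 1: 4 trees catch fire, 2 burn out
  .TTTTT
  .FTTTT
  F.FTTT
  TFTT.T
  TTTTTT
Step 2: 6 trees catch fire, 4 burn out
  .FTTTT
  ..FTTT
  ...FTT
  F.FT.T
  TFTTTT
Step 3: 6 trees catch fire, 6 burn out
  ..FTTT
  ...FTT
  ....FT
  ...F.T
  F.FTTT
Step 4: 4 trees catch fire, 6 burn out
  ...FTT
  ....FT
  .....F
  .....T
  ...FTT
Step 5: 4 trees catch fire, 4 burn out
  ....FT
  .....F
  ......
  .....F
  ....FT

....FT
.....F
......
.....F
....FT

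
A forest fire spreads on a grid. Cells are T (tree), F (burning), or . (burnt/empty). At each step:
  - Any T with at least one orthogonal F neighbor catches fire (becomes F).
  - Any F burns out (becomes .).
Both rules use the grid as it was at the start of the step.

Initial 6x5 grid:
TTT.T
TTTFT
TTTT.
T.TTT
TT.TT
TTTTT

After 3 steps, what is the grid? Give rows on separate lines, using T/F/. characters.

Step 1: 3 trees catch fire, 1 burn out
  TTT.T
  TTF.F
  TTTF.
  T.TTT
  TT.TT
  TTTTT
Step 2: 5 trees catch fire, 3 burn out
  TTF.F
  TF...
  TTF..
  T.TFT
  TT.TT
  TTTTT
Step 3: 6 trees catch fire, 5 burn out
  TF...
  F....
  TF...
  T.F.F
  TT.FT
  TTTTT

TF...
F....
TF...
T.F.F
TT.FT
TTTTT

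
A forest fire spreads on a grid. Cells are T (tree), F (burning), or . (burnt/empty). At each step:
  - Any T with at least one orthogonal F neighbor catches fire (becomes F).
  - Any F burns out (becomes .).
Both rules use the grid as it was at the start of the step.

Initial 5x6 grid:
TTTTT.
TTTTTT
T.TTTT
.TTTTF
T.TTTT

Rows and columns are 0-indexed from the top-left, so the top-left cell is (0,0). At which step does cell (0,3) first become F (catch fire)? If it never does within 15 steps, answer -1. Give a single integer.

Step 1: cell (0,3)='T' (+3 fires, +1 burnt)
Step 2: cell (0,3)='T' (+4 fires, +3 burnt)
Step 3: cell (0,3)='T' (+4 fires, +4 burnt)
Step 4: cell (0,3)='T' (+5 fires, +4 burnt)
Step 5: cell (0,3)='F' (+2 fires, +5 burnt)
  -> target ignites at step 5
Step 6: cell (0,3)='.' (+2 fires, +2 burnt)
Step 7: cell (0,3)='.' (+2 fires, +2 burnt)
Step 8: cell (0,3)='.' (+2 fires, +2 burnt)
Step 9: cell (0,3)='.' (+0 fires, +2 burnt)
  fire out at step 9

5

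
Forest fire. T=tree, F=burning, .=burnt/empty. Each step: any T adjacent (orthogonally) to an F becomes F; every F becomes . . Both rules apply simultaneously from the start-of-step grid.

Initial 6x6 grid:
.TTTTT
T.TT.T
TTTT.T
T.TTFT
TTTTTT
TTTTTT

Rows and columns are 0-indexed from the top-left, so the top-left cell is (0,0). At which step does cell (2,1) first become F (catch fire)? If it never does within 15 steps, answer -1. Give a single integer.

Step 1: cell (2,1)='T' (+3 fires, +1 burnt)
Step 2: cell (2,1)='T' (+6 fires, +3 burnt)
Step 3: cell (2,1)='T' (+6 fires, +6 burnt)
Step 4: cell (2,1)='F' (+6 fires, +6 burnt)
  -> target ignites at step 4
Step 5: cell (2,1)='.' (+5 fires, +6 burnt)
Step 6: cell (2,1)='.' (+4 fires, +5 burnt)
Step 7: cell (2,1)='.' (+0 fires, +4 burnt)
  fire out at step 7

4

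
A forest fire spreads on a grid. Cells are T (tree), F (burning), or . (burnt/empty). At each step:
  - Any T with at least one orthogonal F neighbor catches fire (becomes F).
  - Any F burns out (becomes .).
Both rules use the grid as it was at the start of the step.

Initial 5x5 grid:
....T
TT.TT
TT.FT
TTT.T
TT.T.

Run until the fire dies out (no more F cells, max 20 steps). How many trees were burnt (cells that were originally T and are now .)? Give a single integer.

Answer: 5

Derivation:
Step 1: +2 fires, +1 burnt (F count now 2)
Step 2: +2 fires, +2 burnt (F count now 2)
Step 3: +1 fires, +2 burnt (F count now 1)
Step 4: +0 fires, +1 burnt (F count now 0)
Fire out after step 4
Initially T: 15, now '.': 15
Total burnt (originally-T cells now '.'): 5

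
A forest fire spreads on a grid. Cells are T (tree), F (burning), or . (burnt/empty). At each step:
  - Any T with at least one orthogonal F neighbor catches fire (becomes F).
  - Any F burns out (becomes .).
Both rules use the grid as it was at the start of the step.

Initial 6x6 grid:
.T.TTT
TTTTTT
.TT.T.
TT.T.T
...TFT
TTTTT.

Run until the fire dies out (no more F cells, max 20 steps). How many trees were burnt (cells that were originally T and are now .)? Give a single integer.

Step 1: +3 fires, +1 burnt (F count now 3)
Step 2: +3 fires, +3 burnt (F count now 3)
Step 3: +1 fires, +3 burnt (F count now 1)
Step 4: +1 fires, +1 burnt (F count now 1)
Step 5: +1 fires, +1 burnt (F count now 1)
Step 6: +0 fires, +1 burnt (F count now 0)
Fire out after step 6
Initially T: 24, now '.': 21
Total burnt (originally-T cells now '.'): 9

Answer: 9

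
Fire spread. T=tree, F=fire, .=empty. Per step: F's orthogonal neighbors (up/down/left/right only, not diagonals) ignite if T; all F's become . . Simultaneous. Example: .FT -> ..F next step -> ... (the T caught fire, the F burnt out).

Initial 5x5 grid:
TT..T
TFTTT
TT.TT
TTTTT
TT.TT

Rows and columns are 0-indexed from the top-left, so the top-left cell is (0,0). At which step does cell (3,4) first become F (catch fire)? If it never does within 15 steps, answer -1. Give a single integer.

Step 1: cell (3,4)='T' (+4 fires, +1 burnt)
Step 2: cell (3,4)='T' (+4 fires, +4 burnt)
Step 3: cell (3,4)='T' (+5 fires, +4 burnt)
Step 4: cell (3,4)='T' (+4 fires, +5 burnt)
Step 5: cell (3,4)='F' (+2 fires, +4 burnt)
  -> target ignites at step 5
Step 6: cell (3,4)='.' (+1 fires, +2 burnt)
Step 7: cell (3,4)='.' (+0 fires, +1 burnt)
  fire out at step 7

5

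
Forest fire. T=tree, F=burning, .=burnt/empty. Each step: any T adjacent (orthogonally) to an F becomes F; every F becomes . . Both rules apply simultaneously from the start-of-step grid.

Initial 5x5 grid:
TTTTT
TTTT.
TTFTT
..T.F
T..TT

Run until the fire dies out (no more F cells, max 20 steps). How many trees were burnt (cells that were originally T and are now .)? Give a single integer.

Answer: 16

Derivation:
Step 1: +6 fires, +2 burnt (F count now 6)
Step 2: +5 fires, +6 burnt (F count now 5)
Step 3: +3 fires, +5 burnt (F count now 3)
Step 4: +2 fires, +3 burnt (F count now 2)
Step 5: +0 fires, +2 burnt (F count now 0)
Fire out after step 5
Initially T: 17, now '.': 24
Total burnt (originally-T cells now '.'): 16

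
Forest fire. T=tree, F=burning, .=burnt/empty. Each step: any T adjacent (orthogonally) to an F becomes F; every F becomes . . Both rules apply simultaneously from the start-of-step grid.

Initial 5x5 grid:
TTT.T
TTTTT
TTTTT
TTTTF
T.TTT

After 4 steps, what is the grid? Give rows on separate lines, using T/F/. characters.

Step 1: 3 trees catch fire, 1 burn out
  TTT.T
  TTTTT
  TTTTF
  TTTF.
  T.TTF
Step 2: 4 trees catch fire, 3 burn out
  TTT.T
  TTTTF
  TTTF.
  TTF..
  T.TF.
Step 3: 5 trees catch fire, 4 burn out
  TTT.F
  TTTF.
  TTF..
  TF...
  T.F..
Step 4: 3 trees catch fire, 5 burn out
  TTT..
  TTF..
  TF...
  F....
  T....

TTT..
TTF..
TF...
F....
T....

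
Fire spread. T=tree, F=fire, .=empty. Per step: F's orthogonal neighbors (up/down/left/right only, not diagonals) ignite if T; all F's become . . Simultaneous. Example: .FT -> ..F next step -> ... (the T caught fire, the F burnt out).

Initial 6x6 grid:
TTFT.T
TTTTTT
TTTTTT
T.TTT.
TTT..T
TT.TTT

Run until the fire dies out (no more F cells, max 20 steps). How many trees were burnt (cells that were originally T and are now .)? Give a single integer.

Step 1: +3 fires, +1 burnt (F count now 3)
Step 2: +4 fires, +3 burnt (F count now 4)
Step 3: +5 fires, +4 burnt (F count now 5)
Step 4: +5 fires, +5 burnt (F count now 5)
Step 5: +5 fires, +5 burnt (F count now 5)
Step 6: +2 fires, +5 burnt (F count now 2)
Step 7: +1 fires, +2 burnt (F count now 1)
Step 8: +0 fires, +1 burnt (F count now 0)
Fire out after step 8
Initially T: 29, now '.': 32
Total burnt (originally-T cells now '.'): 25

Answer: 25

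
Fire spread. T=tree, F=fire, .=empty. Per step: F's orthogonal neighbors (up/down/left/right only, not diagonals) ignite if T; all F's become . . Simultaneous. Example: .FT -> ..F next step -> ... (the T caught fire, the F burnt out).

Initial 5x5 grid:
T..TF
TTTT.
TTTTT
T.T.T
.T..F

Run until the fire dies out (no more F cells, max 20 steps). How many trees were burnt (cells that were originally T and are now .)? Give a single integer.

Step 1: +2 fires, +2 burnt (F count now 2)
Step 2: +2 fires, +2 burnt (F count now 2)
Step 3: +2 fires, +2 burnt (F count now 2)
Step 4: +2 fires, +2 burnt (F count now 2)
Step 5: +3 fires, +2 burnt (F count now 3)
Step 6: +2 fires, +3 burnt (F count now 2)
Step 7: +1 fires, +2 burnt (F count now 1)
Step 8: +0 fires, +1 burnt (F count now 0)
Fire out after step 8
Initially T: 15, now '.': 24
Total burnt (originally-T cells now '.'): 14

Answer: 14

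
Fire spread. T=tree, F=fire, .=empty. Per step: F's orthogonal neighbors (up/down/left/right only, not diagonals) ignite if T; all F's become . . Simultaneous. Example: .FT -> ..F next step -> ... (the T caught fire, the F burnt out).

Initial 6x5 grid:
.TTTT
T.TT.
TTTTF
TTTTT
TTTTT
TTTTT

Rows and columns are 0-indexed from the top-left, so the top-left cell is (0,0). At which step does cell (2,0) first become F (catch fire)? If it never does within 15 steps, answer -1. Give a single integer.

Step 1: cell (2,0)='T' (+2 fires, +1 burnt)
Step 2: cell (2,0)='T' (+4 fires, +2 burnt)
Step 3: cell (2,0)='T' (+6 fires, +4 burnt)
Step 4: cell (2,0)='F' (+6 fires, +6 burnt)
  -> target ignites at step 4
Step 5: cell (2,0)='.' (+5 fires, +6 burnt)
Step 6: cell (2,0)='.' (+2 fires, +5 burnt)
Step 7: cell (2,0)='.' (+1 fires, +2 burnt)
Step 8: cell (2,0)='.' (+0 fires, +1 burnt)
  fire out at step 8

4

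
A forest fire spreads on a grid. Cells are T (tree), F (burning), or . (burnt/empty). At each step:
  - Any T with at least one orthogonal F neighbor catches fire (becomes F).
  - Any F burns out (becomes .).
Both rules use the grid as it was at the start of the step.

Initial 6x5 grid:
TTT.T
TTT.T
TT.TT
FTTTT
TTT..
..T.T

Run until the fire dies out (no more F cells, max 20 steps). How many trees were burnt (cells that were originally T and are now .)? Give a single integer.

Step 1: +3 fires, +1 burnt (F count now 3)
Step 2: +4 fires, +3 burnt (F count now 4)
Step 3: +4 fires, +4 burnt (F count now 4)
Step 4: +5 fires, +4 burnt (F count now 5)
Step 5: +2 fires, +5 burnt (F count now 2)
Step 6: +1 fires, +2 burnt (F count now 1)
Step 7: +1 fires, +1 burnt (F count now 1)
Step 8: +0 fires, +1 burnt (F count now 0)
Fire out after step 8
Initially T: 21, now '.': 29
Total burnt (originally-T cells now '.'): 20

Answer: 20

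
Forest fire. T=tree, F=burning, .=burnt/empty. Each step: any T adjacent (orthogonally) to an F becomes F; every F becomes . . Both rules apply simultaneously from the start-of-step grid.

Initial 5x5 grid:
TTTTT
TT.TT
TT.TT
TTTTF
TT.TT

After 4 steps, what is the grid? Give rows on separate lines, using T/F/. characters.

Step 1: 3 trees catch fire, 1 burn out
  TTTTT
  TT.TT
  TT.TF
  TTTF.
  TT.TF
Step 2: 4 trees catch fire, 3 burn out
  TTTTT
  TT.TF
  TT.F.
  TTF..
  TT.F.
Step 3: 3 trees catch fire, 4 burn out
  TTTTF
  TT.F.
  TT...
  TF...
  TT...
Step 4: 4 trees catch fire, 3 burn out
  TTTF.
  TT...
  TF...
  F....
  TF...

TTTF.
TT...
TF...
F....
TF...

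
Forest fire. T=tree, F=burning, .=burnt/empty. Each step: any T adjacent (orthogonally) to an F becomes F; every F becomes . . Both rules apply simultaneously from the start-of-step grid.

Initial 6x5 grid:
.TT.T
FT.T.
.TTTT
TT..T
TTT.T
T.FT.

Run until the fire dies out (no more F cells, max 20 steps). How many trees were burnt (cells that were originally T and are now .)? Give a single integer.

Answer: 17

Derivation:
Step 1: +3 fires, +2 burnt (F count now 3)
Step 2: +3 fires, +3 burnt (F count now 3)
Step 3: +4 fires, +3 burnt (F count now 4)
Step 4: +3 fires, +4 burnt (F count now 3)
Step 5: +2 fires, +3 burnt (F count now 2)
Step 6: +1 fires, +2 burnt (F count now 1)
Step 7: +1 fires, +1 burnt (F count now 1)
Step 8: +0 fires, +1 burnt (F count now 0)
Fire out after step 8
Initially T: 18, now '.': 29
Total burnt (originally-T cells now '.'): 17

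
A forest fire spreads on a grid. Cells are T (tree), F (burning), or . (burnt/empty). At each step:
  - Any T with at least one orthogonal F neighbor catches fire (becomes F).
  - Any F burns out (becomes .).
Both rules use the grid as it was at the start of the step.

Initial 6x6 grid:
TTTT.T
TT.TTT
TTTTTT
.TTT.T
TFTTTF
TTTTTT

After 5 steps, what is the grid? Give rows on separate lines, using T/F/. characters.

Step 1: 7 trees catch fire, 2 burn out
  TTTT.T
  TT.TTT
  TTTTTT
  .FTT.F
  F.FTF.
  TFTTTF
Step 2: 7 trees catch fire, 7 burn out
  TTTT.T
  TT.TTT
  TFTTTF
  ..FT..
  ...F..
  F.FTF.
Step 3: 7 trees catch fire, 7 burn out
  TTTT.T
  TF.TTF
  F.FTF.
  ...F..
  ......
  ...F..
Step 4: 5 trees catch fire, 7 burn out
  TFTT.F
  F..TF.
  ...F..
  ......
  ......
  ......
Step 5: 3 trees catch fire, 5 burn out
  F.FT..
  ...F..
  ......
  ......
  ......
  ......

F.FT..
...F..
......
......
......
......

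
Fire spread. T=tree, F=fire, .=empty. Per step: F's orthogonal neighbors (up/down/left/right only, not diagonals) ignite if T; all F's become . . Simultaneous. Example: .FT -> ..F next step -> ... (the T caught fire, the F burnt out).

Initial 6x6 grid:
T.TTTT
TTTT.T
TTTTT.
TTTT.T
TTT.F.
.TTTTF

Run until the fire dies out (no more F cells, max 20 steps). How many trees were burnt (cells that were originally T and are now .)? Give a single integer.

Step 1: +1 fires, +2 burnt (F count now 1)
Step 2: +1 fires, +1 burnt (F count now 1)
Step 3: +1 fires, +1 burnt (F count now 1)
Step 4: +2 fires, +1 burnt (F count now 2)
Step 5: +2 fires, +2 burnt (F count now 2)
Step 6: +4 fires, +2 burnt (F count now 4)
Step 7: +4 fires, +4 burnt (F count now 4)
Step 8: +5 fires, +4 burnt (F count now 5)
Step 9: +2 fires, +5 burnt (F count now 2)
Step 10: +2 fires, +2 burnt (F count now 2)
Step 11: +1 fires, +2 burnt (F count now 1)
Step 12: +1 fires, +1 burnt (F count now 1)
Step 13: +0 fires, +1 burnt (F count now 0)
Fire out after step 13
Initially T: 27, now '.': 35
Total burnt (originally-T cells now '.'): 26

Answer: 26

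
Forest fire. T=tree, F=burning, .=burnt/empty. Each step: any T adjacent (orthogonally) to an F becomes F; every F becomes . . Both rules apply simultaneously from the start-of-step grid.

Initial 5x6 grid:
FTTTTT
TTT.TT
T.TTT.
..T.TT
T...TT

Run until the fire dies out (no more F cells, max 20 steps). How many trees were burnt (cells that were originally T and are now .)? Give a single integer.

Step 1: +2 fires, +1 burnt (F count now 2)
Step 2: +3 fires, +2 burnt (F count now 3)
Step 3: +2 fires, +3 burnt (F count now 2)
Step 4: +2 fires, +2 burnt (F count now 2)
Step 5: +4 fires, +2 burnt (F count now 4)
Step 6: +2 fires, +4 burnt (F count now 2)
Step 7: +1 fires, +2 burnt (F count now 1)
Step 8: +2 fires, +1 burnt (F count now 2)
Step 9: +1 fires, +2 burnt (F count now 1)
Step 10: +0 fires, +1 burnt (F count now 0)
Fire out after step 10
Initially T: 20, now '.': 29
Total burnt (originally-T cells now '.'): 19

Answer: 19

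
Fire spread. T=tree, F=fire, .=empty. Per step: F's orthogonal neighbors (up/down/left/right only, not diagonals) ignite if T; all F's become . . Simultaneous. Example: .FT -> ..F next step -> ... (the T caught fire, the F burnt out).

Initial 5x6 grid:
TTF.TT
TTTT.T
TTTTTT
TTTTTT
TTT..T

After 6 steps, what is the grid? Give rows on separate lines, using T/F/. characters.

Step 1: 2 trees catch fire, 1 burn out
  TF..TT
  TTFT.T
  TTTTTT
  TTTTTT
  TTT..T
Step 2: 4 trees catch fire, 2 burn out
  F...TT
  TF.F.T
  TTFTTT
  TTTTTT
  TTT..T
Step 3: 4 trees catch fire, 4 burn out
  ....TT
  F....T
  TF.FTT
  TTFTTT
  TTT..T
Step 4: 5 trees catch fire, 4 burn out
  ....TT
  .....T
  F...FT
  TF.FTT
  TTF..T
Step 5: 4 trees catch fire, 5 burn out
  ....TT
  .....T
  .....F
  F...FT
  TF...T
Step 6: 3 trees catch fire, 4 burn out
  ....TT
  .....F
  ......
  .....F
  F....T

....TT
.....F
......
.....F
F....T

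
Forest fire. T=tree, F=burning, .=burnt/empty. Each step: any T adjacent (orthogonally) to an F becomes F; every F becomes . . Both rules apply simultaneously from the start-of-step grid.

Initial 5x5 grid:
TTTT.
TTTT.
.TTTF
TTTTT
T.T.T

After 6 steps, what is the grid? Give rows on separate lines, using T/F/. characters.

Step 1: 2 trees catch fire, 1 burn out
  TTTT.
  TTTT.
  .TTF.
  TTTTF
  T.T.T
Step 2: 4 trees catch fire, 2 burn out
  TTTT.
  TTTF.
  .TF..
  TTTF.
  T.T.F
Step 3: 4 trees catch fire, 4 burn out
  TTTF.
  TTF..
  .F...
  TTF..
  T.T..
Step 4: 4 trees catch fire, 4 burn out
  TTF..
  TF...
  .....
  TF...
  T.F..
Step 5: 3 trees catch fire, 4 burn out
  TF...
  F....
  .....
  F....
  T....
Step 6: 2 trees catch fire, 3 burn out
  F....
  .....
  .....
  .....
  F....

F....
.....
.....
.....
F....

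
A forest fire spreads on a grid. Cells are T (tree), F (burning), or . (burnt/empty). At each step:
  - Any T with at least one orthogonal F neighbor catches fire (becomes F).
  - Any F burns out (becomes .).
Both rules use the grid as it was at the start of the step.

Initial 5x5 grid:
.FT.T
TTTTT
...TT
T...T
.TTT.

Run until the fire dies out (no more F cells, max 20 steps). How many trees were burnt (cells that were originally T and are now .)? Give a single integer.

Answer: 10

Derivation:
Step 1: +2 fires, +1 burnt (F count now 2)
Step 2: +2 fires, +2 burnt (F count now 2)
Step 3: +1 fires, +2 burnt (F count now 1)
Step 4: +2 fires, +1 burnt (F count now 2)
Step 5: +2 fires, +2 burnt (F count now 2)
Step 6: +1 fires, +2 burnt (F count now 1)
Step 7: +0 fires, +1 burnt (F count now 0)
Fire out after step 7
Initially T: 14, now '.': 21
Total burnt (originally-T cells now '.'): 10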